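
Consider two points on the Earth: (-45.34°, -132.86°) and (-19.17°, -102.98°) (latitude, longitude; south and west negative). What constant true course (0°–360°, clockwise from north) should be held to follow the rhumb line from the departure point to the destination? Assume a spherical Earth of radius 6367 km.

Δψ = ln[tan(π/4+φ₂/2)/tan(π/4+φ₁/2)] = +0.5488
Δλ = +0.5215 rad (taken the short way round)
course = atan2(Δλ, Δψ) = 43.54°

43.5°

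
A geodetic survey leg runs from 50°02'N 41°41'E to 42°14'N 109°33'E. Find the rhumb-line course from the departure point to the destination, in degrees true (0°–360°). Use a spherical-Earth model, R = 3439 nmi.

99.4°

Meridional parts: M(φ₁)=+1.0116, M(φ₂)=+0.8147 → ΔM = -0.1969;  Δλ = +1.1845 rad
tan C = Δλ / ΔM = -6.0148 → C = 99.44°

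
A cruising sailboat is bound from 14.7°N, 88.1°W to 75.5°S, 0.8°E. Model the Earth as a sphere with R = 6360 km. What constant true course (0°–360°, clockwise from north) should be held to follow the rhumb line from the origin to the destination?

146.2°

Δψ = ln[tan(π/4+φ₂/2)/tan(π/4+φ₁/2)] = -2.3213
Δλ = +1.5516 rad (taken the short way round)
course = atan2(Δλ, Δψ) = 146.24°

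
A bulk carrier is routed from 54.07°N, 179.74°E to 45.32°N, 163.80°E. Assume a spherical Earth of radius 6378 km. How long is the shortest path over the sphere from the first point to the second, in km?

cos σ = sin φ₁ sin φ₂ + cos φ₁ cos φ₂ cos Δλ
      = sin(54.07°)sin(45.32°) + cos(54.07°)cos(45.32°)cos(-15.94°) = 0.9725
σ = 13.469° → d = Rσ = 6378·0.23508 = 1499 km

1499 km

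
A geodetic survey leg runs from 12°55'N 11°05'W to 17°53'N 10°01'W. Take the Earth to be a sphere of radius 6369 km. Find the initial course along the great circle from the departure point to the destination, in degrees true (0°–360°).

θ = atan2( sin Δλ·cos φ₂ ,  cos φ₁ sin φ₂ − sin φ₁ cos φ₂ cos Δλ )
  = atan2(+0.0177, +0.0866) = 11.56°

11.6°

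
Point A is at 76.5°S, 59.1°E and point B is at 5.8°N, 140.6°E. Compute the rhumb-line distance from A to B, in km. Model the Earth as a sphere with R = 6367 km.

10840 km

Rhumb course C = atan2(Δλ, Δψ) with Δψ = ln[tan(π/4+φ₂/2)/tan(π/4+φ₁/2)] = +2.2354, Δλ = +1.4224 → C = 32.47°
d = R·|Δφ| / |cos C| = 6367·1.43641 / 0.84368 = 10840 km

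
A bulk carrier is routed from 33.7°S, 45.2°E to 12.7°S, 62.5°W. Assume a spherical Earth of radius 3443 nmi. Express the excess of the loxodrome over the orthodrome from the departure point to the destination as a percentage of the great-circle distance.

3.4%

Great circle: σ = 1.6959 rad → d_gc = Rσ = 5839.0 nmi
Rhumb: Δφ = +0.3665, Δλ = -1.8797, Δψ = +0.4019, q = Δφ/Δψ = 0.9121 → d_rh = R√(Δφ²+q²Δλ²) = 6036.1 nmi
Excess = (6036.1 − 5839.0) / 5839.0 = 197.1 / 5839.0 = 3.38% ≈ 3.4%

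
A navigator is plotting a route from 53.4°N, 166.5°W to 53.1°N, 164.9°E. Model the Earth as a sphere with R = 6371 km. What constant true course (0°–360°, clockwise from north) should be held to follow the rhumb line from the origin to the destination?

269.0°

Δψ = ln[tan(π/4+φ₂/2)/tan(π/4+φ₁/2)] = -0.0088
Δλ = -0.4992 rad (taken the short way round)
course = atan2(Δλ, Δψ) = 269.00°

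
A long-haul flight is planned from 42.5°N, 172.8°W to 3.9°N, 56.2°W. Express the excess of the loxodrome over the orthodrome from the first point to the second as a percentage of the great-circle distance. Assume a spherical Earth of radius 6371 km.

Great circle: σ = 1.8581 rad → d_gc = Rσ = 11838.2 km
Rhumb: Δφ = -0.6737, Δλ = +2.0351, Δψ = -0.7528, q = Δφ/Δψ = 0.8949 → d_rh = R√(Δφ²+q²Δλ²) = 12370.9 km
Excess = (12370.9 − 11838.2) / 11838.2 = 532.7 / 11838.2 = 4.50% ≈ 4.5%

4.5%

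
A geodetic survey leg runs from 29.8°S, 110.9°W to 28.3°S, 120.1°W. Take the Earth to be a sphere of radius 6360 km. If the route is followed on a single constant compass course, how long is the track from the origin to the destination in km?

908 km

Δψ = ln[tan(π/4+φ₂/2)/tan(π/4+φ₁/2)] = +0.0299;  Δφ = +0.0262 rad,  Δλ = -0.1606 rad
q = Δφ/Δψ = 0.8742
d = R·√(Δφ² + q²Δλ²) = 6360·0.14278 = 908 km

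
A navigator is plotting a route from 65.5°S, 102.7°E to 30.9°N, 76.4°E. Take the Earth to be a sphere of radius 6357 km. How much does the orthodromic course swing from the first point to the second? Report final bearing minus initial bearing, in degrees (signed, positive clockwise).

+11.9°

At departure: θ₁ = atan2(sin Δλ cos φ₂, cos φ₁ sin φ₂ − sin φ₁ cos φ₂ cos Δλ) = 337.39°
At arrival: θ₂ = atan2(sin Δλ cos φ₁, −cos φ₂ sin φ₁ + sin φ₂ cos φ₁ cos Δλ) = 349.29°
Δθ = θ₂ − θ₁ = +11.9°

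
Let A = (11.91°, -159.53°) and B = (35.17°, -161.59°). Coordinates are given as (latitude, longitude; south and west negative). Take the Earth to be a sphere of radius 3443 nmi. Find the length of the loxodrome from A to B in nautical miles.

Δψ = ln[tan(π/4+φ₂/2)/tan(π/4+φ₁/2)] = +0.4471;  Δφ = +0.4060 rad,  Δλ = -0.0360 rad
q = Δφ/Δψ = 0.9080
d = R·√(Δφ² + q²Δλ²) = 3443·0.40727 = 1402 nmi

1402 nmi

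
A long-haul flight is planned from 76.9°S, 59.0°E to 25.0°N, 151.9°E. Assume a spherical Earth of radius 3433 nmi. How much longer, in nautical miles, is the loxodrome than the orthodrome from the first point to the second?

296 nmi

Great circle: cos σ = sin φ₁ sin φ₂ + cos φ₁ cos φ₂ cos Δλ,  σ = 2.0065 rad → d_gc = 6888.2 nmi
Rhumb line: Δψ = +2.6153, q = Δφ/Δψ = 0.6800, d_rh = R√(Δφ²+q²Δλ²) = 7183.8 nmi
Excess = 7183.8 − 6888.2 = 295.6 ≈ 296 nmi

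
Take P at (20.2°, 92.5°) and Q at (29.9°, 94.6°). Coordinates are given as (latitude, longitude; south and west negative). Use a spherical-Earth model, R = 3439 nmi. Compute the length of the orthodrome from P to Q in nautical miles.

593 nmi

Haversine: a = sin²(Δφ/2)+cos φ₁ cos φ₂ sin²(Δλ/2) = 0.00742;  σ = 2·atan2(√a,√(1−a))
σ = 9.884° → d = Rσ = 3439·0.17251 = 593 nmi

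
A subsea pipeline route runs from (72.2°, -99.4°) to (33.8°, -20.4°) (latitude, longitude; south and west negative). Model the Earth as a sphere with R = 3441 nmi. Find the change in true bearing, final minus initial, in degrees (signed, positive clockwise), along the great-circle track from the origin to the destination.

Initial bearing θ₁ = atan2(sin Δλ cos φ₂, cos φ₁ sin φ₂ − sin φ₁ cos φ₂ cos Δλ) = 88.66°
Final bearing θ₂ = (initial bearing from the destination back to the start) + 180° = 158.42°
Δθ = θ₂ − θ₁ = +69.8°

+69.8°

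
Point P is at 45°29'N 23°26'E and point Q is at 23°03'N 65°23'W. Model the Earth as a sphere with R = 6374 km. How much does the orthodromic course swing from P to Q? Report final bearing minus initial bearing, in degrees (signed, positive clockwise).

-58.7°

At departure: θ₁ = atan2(sin Δλ cos φ₂, cos φ₁ sin φ₂ − sin φ₁ cos φ₂ cos Δλ) = 285.84°
At arrival: θ₂ = atan2(sin Δλ cos φ₁, −cos φ₂ sin φ₁ + sin φ₂ cos φ₁ cos Δλ) = 227.14°
Δθ = θ₂ − θ₁ = -58.7°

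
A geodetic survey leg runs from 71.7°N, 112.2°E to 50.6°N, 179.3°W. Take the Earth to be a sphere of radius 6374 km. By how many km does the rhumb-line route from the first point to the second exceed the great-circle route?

Great circle: cos σ = sin φ₁ sin φ₂ + cos φ₁ cos φ₂ cos Δλ,  σ = 0.6323 rad → d_gc = 4030.0 km
Rhumb line: Δψ = -0.7988, q = Δφ/Δψ = 0.4610, d_rh = R√(Δφ²+q²Δλ²) = 4225.1 km
Excess = 4225.1 − 4030.0 = 195.1 ≈ 195 km

195 km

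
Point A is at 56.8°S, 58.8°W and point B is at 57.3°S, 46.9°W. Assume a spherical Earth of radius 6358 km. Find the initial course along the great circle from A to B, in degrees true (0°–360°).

θ = atan2( sin Δλ·cos φ₂ ,  cos φ₁ sin φ₂ − sin φ₁ cos φ₂ cos Δλ )
  = atan2(+0.1114, -0.0184) = 99.40°

99.4°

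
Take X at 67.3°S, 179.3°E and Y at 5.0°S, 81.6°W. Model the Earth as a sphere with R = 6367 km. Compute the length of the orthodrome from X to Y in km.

9876 km

cos σ = sin φ₁ sin φ₂ + cos φ₁ cos φ₂ cos Δλ
      = sin(-67.30°)sin(-5.00°) + cos(-67.30°)cos(-5.00°)cos(99.10°) = 0.0196
σ = 88.877° → d = Rσ = 6367·1.55119 = 9876 km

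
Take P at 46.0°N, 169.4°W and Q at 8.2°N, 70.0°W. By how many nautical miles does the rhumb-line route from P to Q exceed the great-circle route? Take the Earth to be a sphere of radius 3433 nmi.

Great circle: cos σ = sin φ₁ sin φ₂ + cos φ₁ cos φ₂ cos Δλ,  σ = 1.5805 rad → d_gc = 5425.8 nmi
Rhumb line: Δψ = -0.7627, q = Δφ/Δψ = 0.8650, d_rh = R√(Δφ²+q²Δλ²) = 5627.8 nmi
Excess = 5627.8 − 5425.8 = 202.0 ≈ 202 nmi

202 nmi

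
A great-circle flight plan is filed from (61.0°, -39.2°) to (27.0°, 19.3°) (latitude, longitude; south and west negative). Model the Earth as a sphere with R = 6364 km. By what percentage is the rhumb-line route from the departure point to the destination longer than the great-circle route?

2.3%

Great circle: σ = 0.8985 rad → d_gc = Rσ = 5718.2 km
Rhumb: Δφ = -0.5934, Δλ = +1.0210, Δψ = -0.8627, q = Δφ/Δψ = 0.6879 → d_rh = R√(Δφ²+q²Δλ²) = 5851.4 km
Excess = (5851.4 − 5718.2) / 5718.2 = 133.2 / 5718.2 = 2.33% ≈ 2.3%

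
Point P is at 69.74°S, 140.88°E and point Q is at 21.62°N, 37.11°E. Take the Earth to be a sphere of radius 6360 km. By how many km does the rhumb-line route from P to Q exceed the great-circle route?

605 km

Great circle: cos σ = sin φ₁ sin φ₂ + cos φ₁ cos φ₂ cos Δλ,  σ = 2.0068 rad → d_gc = 12763.0 km
Rhumb line: Δψ = +2.1089, q = Δφ/Δψ = 0.7561, d_rh = R√(Δφ²+q²Δλ²) = 13367.9 km
Excess = 13367.9 − 12763.0 = 604.9 ≈ 605 km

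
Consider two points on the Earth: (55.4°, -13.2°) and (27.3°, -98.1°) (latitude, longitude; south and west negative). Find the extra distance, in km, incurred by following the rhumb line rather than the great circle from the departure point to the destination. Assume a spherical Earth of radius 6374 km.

Great circle: cos σ = sin φ₁ sin φ₂ + cos φ₁ cos φ₂ cos Δλ,  σ = 1.1347 rad → d_gc = 7232.7 km
Rhumb line: Δψ = -0.6709, q = Δφ/Δψ = 0.7310, d_rh = R√(Δφ²+q²Δλ²) = 7579.4 km
Excess = 7579.4 − 7232.7 = 346.7 ≈ 347 km

347 km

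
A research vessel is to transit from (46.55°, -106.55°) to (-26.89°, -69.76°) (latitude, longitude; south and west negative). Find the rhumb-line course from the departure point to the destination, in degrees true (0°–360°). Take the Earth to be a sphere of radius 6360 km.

Δψ = ln[tan(π/4+φ₂/2)/tan(π/4+φ₁/2)] = -1.4077
Δλ = +0.6421 rad (taken the short way round)
course = atan2(Δλ, Δψ) = 155.48°

155.5°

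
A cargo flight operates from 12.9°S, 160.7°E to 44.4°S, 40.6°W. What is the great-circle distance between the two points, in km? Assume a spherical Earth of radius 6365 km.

cos σ = sin φ₁ sin φ₂ + cos φ₁ cos φ₂ cos Δλ
      = sin(-12.90°)sin(-44.40°) + cos(-12.90°)cos(-44.40°)cos(158.70°) = -0.4927
σ = 119.516° → d = Rσ = 6365·2.08595 = 13277 km

13277 km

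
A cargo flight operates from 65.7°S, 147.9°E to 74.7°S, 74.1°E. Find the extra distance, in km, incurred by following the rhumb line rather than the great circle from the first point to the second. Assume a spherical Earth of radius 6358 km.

Great circle: cos σ = sin φ₁ sin φ₂ + cos φ₁ cos φ₂ cos Δλ,  σ = 0.4290 rad → d_gc = 2727.4 km
Rhumb line: Δψ = -0.4718, q = Δφ/Δψ = 0.3329, d_rh = R√(Δφ²+q²Δλ²) = 2903.7 km
Excess = 2903.7 − 2727.4 = 176.3 ≈ 176 km

176 km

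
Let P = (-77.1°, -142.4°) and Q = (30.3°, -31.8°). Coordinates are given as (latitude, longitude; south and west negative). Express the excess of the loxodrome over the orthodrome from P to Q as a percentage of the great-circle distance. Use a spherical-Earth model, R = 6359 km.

Great circle: σ = 2.1647 rad → d_gc = Rσ = 13765.4 km
Rhumb: Δφ = +1.8745, Δλ = +1.9303, Δψ = +2.7353, q = Δφ/Δψ = 0.6853 → d_rh = R√(Δφ²+q²Δλ²) = 14589.2 km
Excess = (14589.2 − 13765.4) / 13765.4 = 823.8 / 13765.4 = 5.98% ≈ 6.0%

6.0%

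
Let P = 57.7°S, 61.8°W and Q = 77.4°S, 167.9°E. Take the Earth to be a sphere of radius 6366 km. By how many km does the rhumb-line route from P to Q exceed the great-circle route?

1001 km

Great circle: cos σ = sin φ₁ sin φ₂ + cos φ₁ cos φ₂ cos Δλ,  σ = 0.7235 rad → d_gc = 4605.6 km
Rhumb line: Δψ = -0.9643, q = Δφ/Δψ = 0.3566, d_rh = R√(Δφ²+q²Δλ²) = 5606.8 km
Excess = 5606.8 − 4605.6 = 1001.2 ≈ 1001 km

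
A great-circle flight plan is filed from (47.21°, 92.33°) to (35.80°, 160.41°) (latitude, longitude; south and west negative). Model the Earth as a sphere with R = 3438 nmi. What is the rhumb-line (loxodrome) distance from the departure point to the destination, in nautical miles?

Rhumb course C = atan2(Δλ, Δψ) with Δψ = ln[tan(π/4+φ₂/2)/tan(π/4+φ₁/2)] = -0.2671, Δλ = +1.1882 → C = 102.67°
d = R·|Δφ| / |cos C| = 3438·0.19914 / 0.21928 = 3122 nmi

3122 nmi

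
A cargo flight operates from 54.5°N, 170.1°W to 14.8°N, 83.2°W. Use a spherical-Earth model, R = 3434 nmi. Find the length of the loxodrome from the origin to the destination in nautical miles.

4750 nmi

Δψ = ln[tan(π/4+φ₂/2)/tan(π/4+φ₁/2)] = -0.8779;  Δφ = -0.6929 rad,  Δλ = +1.5167 rad
q = Δφ/Δψ = 0.7893
d = R·√(Δφ² + q²Δλ²) = 3434·1.38316 = 4750 nmi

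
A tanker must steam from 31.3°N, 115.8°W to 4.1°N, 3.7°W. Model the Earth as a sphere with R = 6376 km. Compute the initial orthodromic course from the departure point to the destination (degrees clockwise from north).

N = sin Δλ·cos φ₂ = +0.9242;  D = cos φ₁ sin φ₂ − sin φ₁ cos φ₂ cos Δλ = +0.2560
initial course = atan2(N, D) = 74.51°

74.5°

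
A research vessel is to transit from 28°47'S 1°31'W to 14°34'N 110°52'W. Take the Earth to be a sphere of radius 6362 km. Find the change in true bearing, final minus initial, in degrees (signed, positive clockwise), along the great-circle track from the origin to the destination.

+21.3°

At departure: θ₁ = atan2(sin Δλ cos φ₂, cos φ₁ sin φ₂ − sin φ₁ cos φ₂ cos Δλ) = 274.14°
At arrival: θ₂ = atan2(sin Δλ cos φ₁, −cos φ₂ sin φ₁ + sin φ₂ cos φ₁ cos Δλ) = 295.42°
Δθ = θ₂ − θ₁ = +21.3°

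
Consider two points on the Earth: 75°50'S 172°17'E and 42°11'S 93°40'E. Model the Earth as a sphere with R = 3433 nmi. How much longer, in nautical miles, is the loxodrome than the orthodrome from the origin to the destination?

173 nmi

Great circle: cos σ = sin φ₁ sin φ₂ + cos φ₁ cos φ₂ cos Δλ,  σ = 0.8136 rad → d_gc = 2793.1 nmi
Rhumb line: Δψ = +1.2719, q = Δφ/Δψ = 0.4618, d_rh = R√(Δφ²+q²Δλ²) = 2965.8 nmi
Excess = 2965.8 − 2793.1 = 172.7 ≈ 173 nmi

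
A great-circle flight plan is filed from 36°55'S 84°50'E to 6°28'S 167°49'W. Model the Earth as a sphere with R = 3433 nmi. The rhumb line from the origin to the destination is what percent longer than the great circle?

3.1%

Great circle: σ = 1.7409 rad → d_gc = Rσ = 5976.4 nmi
Rhumb: Δφ = +0.5315, Δλ = +1.8736, Δψ = +0.5811, q = Δφ/Δψ = 0.9146 → d_rh = R√(Δφ²+q²Δλ²) = 6159.4 nmi
Excess = (6159.4 − 5976.4) / 5976.4 = 183.0 / 5976.4 = 3.06% ≈ 3.1%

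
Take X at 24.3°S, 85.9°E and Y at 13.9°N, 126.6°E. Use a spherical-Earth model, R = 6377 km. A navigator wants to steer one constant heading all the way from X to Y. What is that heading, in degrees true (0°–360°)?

Meridional parts: M(φ₁)=-0.4374, M(φ₂)=+0.2450 → ΔM = +0.6824;  Δλ = +0.7103 rad
tan C = Δλ / ΔM = +1.0409 → C = 46.15°

46.1°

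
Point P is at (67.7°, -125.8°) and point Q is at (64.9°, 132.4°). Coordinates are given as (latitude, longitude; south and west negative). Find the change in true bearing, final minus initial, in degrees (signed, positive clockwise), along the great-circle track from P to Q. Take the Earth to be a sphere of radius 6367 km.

-96.8°

Initial bearing θ₁ = atan2(sin Δλ cos φ₂, cos φ₁ sin φ₂ − sin φ₁ cos φ₂ cos Δλ) = 315.59°
Final bearing θ₂ = (initial bearing from the destination back to the start) + 180° = 218.75°
Δθ = θ₂ − θ₁ = -96.8°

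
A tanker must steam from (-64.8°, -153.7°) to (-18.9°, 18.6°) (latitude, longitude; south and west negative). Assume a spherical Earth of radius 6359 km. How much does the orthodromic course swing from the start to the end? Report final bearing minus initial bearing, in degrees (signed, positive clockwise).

-169.4°

At departure: θ₁ = atan2(sin Δλ cos φ₂, cos φ₁ sin φ₂ − sin φ₁ cos φ₂ cos Δλ) = 172.68°
At arrival: θ₂ = atan2(sin Δλ cos φ₁, −cos φ₂ sin φ₁ + sin φ₂ cos φ₁ cos Δλ) = 3.29°
Δθ = θ₂ − θ₁ = -169.4°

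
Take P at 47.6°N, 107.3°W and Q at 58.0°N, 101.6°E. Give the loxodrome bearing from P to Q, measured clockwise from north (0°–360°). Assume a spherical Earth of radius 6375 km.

Meridional parts: M(φ₁)=+0.9471, M(φ₂)=+1.2492 → ΔM = +0.3021;  Δλ = -2.6372 rad
tan C = Δλ / ΔM = -8.7299 → C = 276.53°

276.5°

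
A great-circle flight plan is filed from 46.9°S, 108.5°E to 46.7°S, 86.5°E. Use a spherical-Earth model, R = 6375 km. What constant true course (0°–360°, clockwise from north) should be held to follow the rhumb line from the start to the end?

Δψ = ln[tan(π/4+φ₂/2)/tan(π/4+φ₁/2)] = +0.0051
Δλ = -0.3840 rad (taken the short way round)
course = atan2(Δλ, Δψ) = 270.76°

270.8°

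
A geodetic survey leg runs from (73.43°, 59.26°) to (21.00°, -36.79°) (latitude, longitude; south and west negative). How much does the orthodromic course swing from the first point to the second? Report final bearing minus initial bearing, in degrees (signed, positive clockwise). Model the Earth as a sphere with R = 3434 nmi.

At departure: θ₁ = atan2(sin Δλ cos φ₂, cos φ₁ sin φ₂ − sin φ₁ cos φ₂ cos Δλ) = 281.95°
At arrival: θ₂ = atan2(sin Δλ cos φ₁, −cos φ₂ sin φ₁ + sin φ₂ cos φ₁ cos Δλ) = 197.39°
Δθ = θ₂ − θ₁ = -84.6°

-84.6°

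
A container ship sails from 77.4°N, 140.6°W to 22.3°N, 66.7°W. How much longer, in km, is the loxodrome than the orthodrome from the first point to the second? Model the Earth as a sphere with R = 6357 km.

329 km

Great circle: cos σ = sin φ₁ sin φ₂ + cos φ₁ cos φ₂ cos Δλ,  σ = 1.1304 rad → d_gc = 7186.0 km
Rhumb line: Δψ = -1.8042, q = Δφ/Δψ = 0.5330, d_rh = R√(Δφ²+q²Δλ²) = 7514.9 km
Excess = 7514.9 − 7186.0 = 328.9 ≈ 329 km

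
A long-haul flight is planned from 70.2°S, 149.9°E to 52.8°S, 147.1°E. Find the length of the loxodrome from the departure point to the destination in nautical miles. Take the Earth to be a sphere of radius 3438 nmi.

Δψ = ln[tan(π/4+φ₂/2)/tan(π/4+φ₁/2)] = +0.6566;  Δφ = +0.3037 rad,  Δλ = -0.0489 rad
q = Δφ/Δψ = 0.4625
d = R·√(Δφ² + q²Δλ²) = 3438·0.30453 = 1047 nmi

1047 nmi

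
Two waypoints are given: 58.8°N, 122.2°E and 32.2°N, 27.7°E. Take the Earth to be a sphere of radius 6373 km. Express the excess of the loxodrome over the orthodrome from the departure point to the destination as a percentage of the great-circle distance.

7.0%

Great circle: σ = 1.1358 rad → d_gc = Rσ = 7238.4 km
Rhumb: Δφ = -0.4643, Δλ = -1.6493, Δψ = -0.6817, q = Δφ/Δψ = 0.6811 → d_rh = R√(Δφ²+q²Δλ²) = 7746.2 km
Excess = (7746.2 − 7238.4) / 7238.4 = 507.8 / 7238.4 = 7.02% ≈ 7.0%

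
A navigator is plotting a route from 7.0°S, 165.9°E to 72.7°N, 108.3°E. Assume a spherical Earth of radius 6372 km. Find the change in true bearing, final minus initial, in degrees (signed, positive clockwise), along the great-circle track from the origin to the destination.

-42.5°

At departure: θ₁ = atan2(sin Δλ cos φ₂, cos φ₁ sin φ₂ − sin φ₁ cos φ₂ cos Δλ) = 345.45°
At arrival: θ₂ = atan2(sin Δλ cos φ₁, −cos φ₂ sin φ₁ + sin φ₂ cos φ₁ cos Δλ) = 302.99°
Δθ = θ₂ − θ₁ = -42.5°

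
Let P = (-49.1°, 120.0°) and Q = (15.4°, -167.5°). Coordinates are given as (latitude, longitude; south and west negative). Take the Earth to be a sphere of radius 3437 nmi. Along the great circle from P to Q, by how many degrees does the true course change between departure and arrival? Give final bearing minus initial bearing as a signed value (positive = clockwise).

Initial bearing θ₁ = atan2(sin Δλ cos φ₂, cos φ₁ sin φ₂ − sin φ₁ cos φ₂ cos Δλ) = 66.86°
Final bearing θ₂ = (initial bearing from the destination back to the start) + 180° = 38.64°
Δθ = θ₂ − θ₁ = -28.2°

-28.2°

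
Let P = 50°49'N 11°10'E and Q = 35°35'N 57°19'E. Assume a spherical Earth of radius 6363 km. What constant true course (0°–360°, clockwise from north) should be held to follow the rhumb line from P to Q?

Meridional parts: M(φ₁)=+1.0330, M(φ₂)=+0.6653 → ΔM = -0.3677;  Δλ = +0.8055 rad
tan C = Δλ / ΔM = -2.1903 → C = 114.54°

114.5°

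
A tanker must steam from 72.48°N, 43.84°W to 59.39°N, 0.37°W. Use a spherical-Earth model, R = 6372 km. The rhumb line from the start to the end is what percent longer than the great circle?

2.0%

Great circle: σ = 0.3710 rad → d_gc = Rσ = 2363.9 km
Rhumb: Δφ = -0.2285, Δλ = +0.7587, Δψ = -0.5743, q = Δφ/Δψ = 0.3978 → d_rh = R√(Δφ²+q²Δλ²) = 2411.9 km
Excess = (2411.9 − 2363.9) / 2363.9 = 48.0 / 2363.9 = 2.03% ≈ 2.0%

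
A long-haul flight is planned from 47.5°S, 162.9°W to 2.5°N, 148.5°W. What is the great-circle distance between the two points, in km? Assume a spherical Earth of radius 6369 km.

5732 km

Haversine: a = sin²(Δφ/2)+cos φ₁ cos φ₂ sin²(Δλ/2) = 0.18921;  σ = 2·atan2(√a,√(1−a))
σ = 51.568° → d = Rσ = 6369·0.90003 = 5732 km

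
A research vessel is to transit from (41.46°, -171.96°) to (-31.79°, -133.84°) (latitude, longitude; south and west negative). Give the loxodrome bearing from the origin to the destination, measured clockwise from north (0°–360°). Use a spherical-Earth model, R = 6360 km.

154.3°

Meridional parts: M(φ₁)=+0.7965, M(φ₂)=-0.5857 → ΔM = -1.3823;  Δλ = +0.6653 rad
tan C = Δλ / ΔM = -0.4813 → C = 154.30°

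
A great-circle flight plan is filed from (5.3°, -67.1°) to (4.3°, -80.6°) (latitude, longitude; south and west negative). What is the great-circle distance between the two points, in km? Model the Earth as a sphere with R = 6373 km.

1500 km

cos σ = sin φ₁ sin φ₂ + cos φ₁ cos φ₂ cos Δλ
      = sin(5.30°)sin(4.30°) + cos(5.30°)cos(4.30°)cos(-13.50°) = 0.9724
σ = 13.489° → d = Rσ = 6373·0.23543 = 1500 km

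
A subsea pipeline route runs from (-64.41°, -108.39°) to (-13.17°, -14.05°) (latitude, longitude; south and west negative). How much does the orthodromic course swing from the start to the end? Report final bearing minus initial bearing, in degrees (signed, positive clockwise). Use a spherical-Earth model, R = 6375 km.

-73.7°

At departure: θ₁ = atan2(sin Δλ cos φ₂, cos φ₁ sin φ₂ − sin φ₁ cos φ₂ cos Δλ) = 99.64°
At arrival: θ₂ = atan2(sin Δλ cos φ₁, −cos φ₂ sin φ₁ + sin φ₂ cos φ₁ cos Δλ) = 25.93°
Δθ = θ₂ − θ₁ = -73.7°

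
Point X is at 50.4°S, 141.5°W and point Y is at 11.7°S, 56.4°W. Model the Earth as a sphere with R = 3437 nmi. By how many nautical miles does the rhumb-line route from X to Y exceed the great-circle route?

Great circle: cos σ = sin φ₁ sin φ₂ + cos φ₁ cos φ₂ cos Δλ,  σ = 1.3597 rad → d_gc = 4673.2 nmi
Rhumb line: Δψ = +0.8160, q = Δφ/Δψ = 0.8278, d_rh = R√(Δφ²+q²Δλ²) = 4821.5 nmi
Excess = 4821.5 − 4673.2 = 148.3 ≈ 148 nmi

148 nmi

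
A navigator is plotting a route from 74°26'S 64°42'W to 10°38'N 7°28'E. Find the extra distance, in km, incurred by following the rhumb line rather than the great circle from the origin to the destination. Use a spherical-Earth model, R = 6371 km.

Great circle: cos σ = sin φ₁ sin φ₂ + cos φ₁ cos φ₂ cos Δλ,  σ = 1.6679 rad → d_gc = 10626.4 km
Rhumb line: Δψ = +2.1767, q = Δφ/Δψ = 0.6821, d_rh = R√(Δφ²+q²Δλ²) = 10928.4 km
Excess = 10928.4 − 10626.4 = 302.0 ≈ 302 km

302 km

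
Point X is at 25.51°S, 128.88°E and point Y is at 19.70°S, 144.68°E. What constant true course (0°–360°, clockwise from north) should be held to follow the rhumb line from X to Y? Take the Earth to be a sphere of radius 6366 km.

68.3°

Δψ = ln[tan(π/4+φ₂/2)/tan(π/4+φ₁/2)] = +0.1099
Δλ = +0.2758 rad (taken the short way round)
course = atan2(Δλ, Δψ) = 68.27°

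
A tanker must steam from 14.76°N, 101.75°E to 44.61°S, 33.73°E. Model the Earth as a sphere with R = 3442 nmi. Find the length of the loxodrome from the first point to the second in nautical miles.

Rhumb course C = atan2(Δλ, Δψ) with Δψ = ln[tan(π/4+φ₂/2)/tan(π/4+φ₁/2)] = -1.1323, Δλ = -1.1872 → C = 226.36°
d = R·|Δφ| / |cos C| = 3442·1.03620 / 0.69018 = 5168 nmi

5168 nmi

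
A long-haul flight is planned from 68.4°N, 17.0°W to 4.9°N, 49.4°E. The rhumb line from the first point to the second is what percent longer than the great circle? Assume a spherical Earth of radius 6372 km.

Great circle: σ = 1.3426 rad → d_gc = Rσ = 8554.8 km
Rhumb: Δφ = -1.1083, Δλ = +1.1589, Δψ = -1.5711, q = Δφ/Δψ = 0.7054 → d_rh = R√(Δφ²+q²Δλ²) = 8775.3 km
Excess = (8775.3 − 8554.8) / 8554.8 = 220.5 / 8554.8 = 2.58% ≈ 2.6%

2.6%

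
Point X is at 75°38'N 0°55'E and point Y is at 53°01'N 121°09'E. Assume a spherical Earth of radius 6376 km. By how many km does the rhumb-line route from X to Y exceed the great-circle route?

885 km

Great circle: cos σ = sin φ₁ sin φ₂ + cos φ₁ cos φ₂ cos Δλ,  σ = 0.7973 rad → d_gc = 5083.3 km
Rhumb line: Δψ = -0.9759, q = Δφ/Δψ = 0.4045, d_rh = R√(Δφ²+q²Δλ²) = 5968.6 km
Excess = 5968.6 − 5083.3 = 885.3 ≈ 885 km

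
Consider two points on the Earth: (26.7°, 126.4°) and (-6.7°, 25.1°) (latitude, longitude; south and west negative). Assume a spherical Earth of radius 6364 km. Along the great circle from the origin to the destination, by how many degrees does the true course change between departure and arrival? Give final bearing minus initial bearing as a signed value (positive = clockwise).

-24.9°

Initial bearing θ₁ = atan2(sin Δλ cos φ₂, cos φ₁ sin φ₂ − sin φ₁ cos φ₂ cos Δλ) = 269.01°
Final bearing θ₂ = (initial bearing from the destination back to the start) + 180° = 244.08°
Δθ = θ₂ − θ₁ = -24.9°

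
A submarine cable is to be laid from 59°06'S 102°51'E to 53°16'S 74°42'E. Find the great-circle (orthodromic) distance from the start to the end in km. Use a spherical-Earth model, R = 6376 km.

1844 km

cos σ = sin φ₁ sin φ₂ + cos φ₁ cos φ₂ cos Δλ
      = sin(-59.10°)sin(-53.27°) + cos(-59.10°)cos(-53.27°)cos(-28.15°) = 0.9585
σ = 16.566° → d = Rσ = 6376·0.28913 = 1844 km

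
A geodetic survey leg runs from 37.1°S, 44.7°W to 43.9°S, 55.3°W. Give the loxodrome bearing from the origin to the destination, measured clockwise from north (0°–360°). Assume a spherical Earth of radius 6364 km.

Δψ = ln[tan(π/4+φ₂/2)/tan(π/4+φ₁/2)] = -0.1563
Δλ = -0.1850 rad (taken the short way round)
course = atan2(Δλ, Δψ) = 229.81°

229.8°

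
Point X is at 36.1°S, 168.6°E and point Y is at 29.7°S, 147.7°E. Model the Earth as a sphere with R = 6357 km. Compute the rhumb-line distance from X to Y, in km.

2071 km

Δψ = ln[tan(π/4+φ₂/2)/tan(π/4+φ₁/2)] = +0.1332;  Δφ = +0.1117 rad,  Δλ = -0.3648 rad
q = Δφ/Δψ = 0.8388
d = R·√(Δφ² + q²Δλ²) = 6357·0.32573 = 2071 km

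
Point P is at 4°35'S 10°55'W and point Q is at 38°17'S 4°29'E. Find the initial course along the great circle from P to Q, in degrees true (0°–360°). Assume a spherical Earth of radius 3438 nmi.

159.5°

θ = atan2( sin Δλ·cos φ₂ ,  cos φ₁ sin φ₂ − sin φ₁ cos φ₂ cos Δλ )
  = atan2(+0.2085, -0.5571) = 159.49°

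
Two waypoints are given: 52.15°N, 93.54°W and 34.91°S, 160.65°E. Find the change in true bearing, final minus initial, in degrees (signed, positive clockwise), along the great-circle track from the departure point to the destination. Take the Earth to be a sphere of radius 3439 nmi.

-30.6°

Initial bearing θ₁ = atan2(sin Δλ cos φ₂, cos φ₁ sin φ₂ − sin φ₁ cos φ₂ cos Δλ) = 257.51°
Final bearing θ₂ = (initial bearing from the destination back to the start) + 180° = 226.93°
Δθ = θ₂ − θ₁ = -30.6°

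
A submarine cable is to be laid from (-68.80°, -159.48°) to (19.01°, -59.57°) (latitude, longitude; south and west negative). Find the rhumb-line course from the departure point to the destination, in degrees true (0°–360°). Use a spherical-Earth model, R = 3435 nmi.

Δψ = ln[tan(π/4+φ₂/2)/tan(π/4+φ₁/2)] = +2.0139
Δλ = +1.7438 rad (taken the short way round)
course = atan2(Δλ, Δψ) = 40.89°

40.9°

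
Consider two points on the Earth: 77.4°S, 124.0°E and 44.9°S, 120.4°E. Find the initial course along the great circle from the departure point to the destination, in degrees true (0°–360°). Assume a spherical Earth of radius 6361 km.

N = sin Δλ·cos φ₂ = -0.0445;  D = cos φ₁ sin φ₂ − sin φ₁ cos φ₂ cos Δλ = +0.5359
initial course = atan2(N, D) = 355.26°

355.3°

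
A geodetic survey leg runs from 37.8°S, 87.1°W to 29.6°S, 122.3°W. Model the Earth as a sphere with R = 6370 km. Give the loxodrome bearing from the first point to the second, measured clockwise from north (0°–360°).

Δψ = ln[tan(π/4+φ₂/2)/tan(π/4+φ₁/2)] = +0.1723
Δλ = -0.6144 rad (taken the short way round)
course = atan2(Δλ, Δψ) = 285.67°

285.7°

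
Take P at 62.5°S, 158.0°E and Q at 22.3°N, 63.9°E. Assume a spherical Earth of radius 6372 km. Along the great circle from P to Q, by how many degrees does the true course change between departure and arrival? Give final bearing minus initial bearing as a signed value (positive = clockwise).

+53.1°

Initial bearing θ₁ = atan2(sin Δλ cos φ₂, cos φ₁ sin φ₂ − sin φ₁ cos φ₂ cos Δλ) = 277.20°
Final bearing θ₂ = (initial bearing from the destination back to the start) + 180° = 330.32°
Δθ = θ₂ − θ₁ = +53.1°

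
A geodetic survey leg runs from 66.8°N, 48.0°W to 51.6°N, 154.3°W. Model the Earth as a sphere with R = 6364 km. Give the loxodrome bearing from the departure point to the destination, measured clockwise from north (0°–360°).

254.1°

Δψ = ln[tan(π/4+φ₂/2)/tan(π/4+φ₁/2)] = -0.5286
Δλ = -1.8553 rad (taken the short way round)
course = atan2(Δλ, Δψ) = 254.10°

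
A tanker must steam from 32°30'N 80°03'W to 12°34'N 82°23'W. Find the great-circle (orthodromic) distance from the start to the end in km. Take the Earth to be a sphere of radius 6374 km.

cos σ = sin φ₁ sin φ₂ + cos φ₁ cos φ₂ cos Δλ
      = sin(32.50°)sin(12.57°) + cos(32.50°)cos(12.57°)cos(-2.33°) = 0.9394
σ = 20.048° → d = Rσ = 6374·0.34990 = 2230 km

2230 km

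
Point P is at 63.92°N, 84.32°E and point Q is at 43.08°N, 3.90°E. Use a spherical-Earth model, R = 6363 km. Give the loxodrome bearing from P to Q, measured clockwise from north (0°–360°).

245.9°

Meridional parts: M(φ₁)=+1.4627, M(φ₂)=+0.8348 → ΔM = -0.6280;  Δλ = -1.4036 rad
tan C = Δλ / ΔM = +2.2351 → C = 245.90°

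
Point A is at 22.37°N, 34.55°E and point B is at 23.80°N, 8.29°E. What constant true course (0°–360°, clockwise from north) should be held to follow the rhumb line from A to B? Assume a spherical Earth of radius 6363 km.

Meridional parts: M(φ₁)=+0.4007, M(φ₂)=+0.4279 → ΔM = +0.0271;  Δλ = -0.4583 rad
tan C = Δλ / ΔM = -16.8926 → C = 273.39°

273.4°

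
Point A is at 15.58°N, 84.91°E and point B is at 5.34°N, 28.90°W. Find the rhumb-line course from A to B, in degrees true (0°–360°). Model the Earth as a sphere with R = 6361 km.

Meridional parts: M(φ₁)=+0.2753, M(φ₂)=+0.0933 → ΔM = -0.1820;  Δλ = -1.9864 rad
tan C = Δλ / ΔM = +10.9140 → C = 264.76°

264.8°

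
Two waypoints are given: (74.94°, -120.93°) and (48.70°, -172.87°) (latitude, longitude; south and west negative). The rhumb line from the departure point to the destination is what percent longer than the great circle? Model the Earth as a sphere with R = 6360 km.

2.7%

Great circle: σ = 0.5896 rad → d_gc = Rσ = 3749.6 km
Rhumb: Δφ = -0.4580, Δλ = -0.9065, Δψ = -1.0477, q = Δφ/Δψ = 0.4371 → d_rh = R√(Δφ²+q²Δλ²) = 3851.7 km
Excess = (3851.7 − 3749.6) / 3749.6 = 102.1 / 3749.6 = 2.72% ≈ 2.7%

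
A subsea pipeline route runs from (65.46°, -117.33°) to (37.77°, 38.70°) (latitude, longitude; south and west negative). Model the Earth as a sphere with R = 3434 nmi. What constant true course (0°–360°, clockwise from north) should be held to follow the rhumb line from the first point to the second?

Meridional parts: M(φ₁)=+1.5256, M(φ₂)=+0.7129 → ΔM = -0.8127;  Δλ = +2.7232 rad
tan C = Δλ / ΔM = -3.3508 → C = 106.62°

106.6°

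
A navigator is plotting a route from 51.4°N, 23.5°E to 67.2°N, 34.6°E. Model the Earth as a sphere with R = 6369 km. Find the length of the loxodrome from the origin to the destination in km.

Rhumb course C = atan2(Δλ, Δψ) with Δψ = ln[tan(π/4+φ₂/2)/tan(π/4+φ₁/2)] = +0.5520, Δλ = +0.1937 → C = 19.34°
d = R·|Δφ| / |cos C| = 6369·0.27576 / 0.94358 = 1861 km

1861 km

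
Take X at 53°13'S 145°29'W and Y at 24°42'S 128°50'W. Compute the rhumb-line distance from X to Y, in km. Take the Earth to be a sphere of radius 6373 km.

3469 km

Rhumb course C = atan2(Δλ, Δψ) with Δψ = ln[tan(π/4+φ₂/2)/tan(π/4+φ₁/2)] = +0.6560, Δλ = +0.2906 → C = 23.89°
d = R·|Δφ| / |cos C| = 6373·0.49771 / 0.91431 = 3469 km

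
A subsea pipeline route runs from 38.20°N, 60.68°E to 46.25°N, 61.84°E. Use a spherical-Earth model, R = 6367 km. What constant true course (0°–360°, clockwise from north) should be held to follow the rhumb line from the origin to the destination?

6.1°

Δψ = ln[tan(π/4+φ₂/2)/tan(π/4+φ₁/2)] = +0.1901
Δλ = +0.0202 rad (taken the short way round)
course = atan2(Δλ, Δψ) = 6.08°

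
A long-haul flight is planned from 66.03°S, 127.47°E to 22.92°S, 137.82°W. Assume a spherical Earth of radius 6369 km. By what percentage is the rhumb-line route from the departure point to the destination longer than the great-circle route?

7.0%

Great circle: σ = 1.2396 rad → d_gc = Rσ = 7895.3 km
Rhumb: Δφ = +0.7524, Δλ = +1.6530, Δψ = +1.1387, q = Δφ/Δψ = 0.6608 → d_rh = R√(Δφ²+q²Δλ²) = 8447.4 km
Excess = (8447.4 − 7895.3) / 7895.3 = 552.1 / 7895.3 = 6.99% ≈ 7.0%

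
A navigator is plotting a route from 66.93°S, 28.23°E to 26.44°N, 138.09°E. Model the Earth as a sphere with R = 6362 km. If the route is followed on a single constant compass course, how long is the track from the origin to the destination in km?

Δψ = ln[tan(π/4+φ₂/2)/tan(π/4+φ₁/2)] = +2.0680;  Δφ = +1.6296 rad,  Δλ = +1.9174 rad
q = Δφ/Δψ = 0.7880
d = R·√(Δφ² + q²Δλ²) = 6362·2.22231 = 14138 km

14138 km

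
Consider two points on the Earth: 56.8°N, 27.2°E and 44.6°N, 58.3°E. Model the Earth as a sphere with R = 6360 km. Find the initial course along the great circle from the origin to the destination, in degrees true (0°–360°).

108.9°

N = sin Δλ·cos φ₂ = +0.3678;  D = cos φ₁ sin φ₂ − sin φ₁ cos φ₂ cos Δλ = -0.1257
initial course = atan2(N, D) = 108.87°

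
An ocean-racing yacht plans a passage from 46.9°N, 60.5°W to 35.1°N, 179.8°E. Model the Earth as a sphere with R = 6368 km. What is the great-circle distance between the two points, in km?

9090 km

cos σ = sin φ₁ sin φ₂ + cos φ₁ cos φ₂ cos Δλ
      = sin(46.90°)sin(35.10°) + cos(46.90°)cos(35.10°)cos(-119.70°) = 0.1429
σ = 81.786° → d = Rσ = 6368·1.42743 = 9090 km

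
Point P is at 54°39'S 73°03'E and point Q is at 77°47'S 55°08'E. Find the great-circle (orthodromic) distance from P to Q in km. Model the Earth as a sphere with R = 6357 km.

Haversine: a = sin²(Δφ/2)+cos φ₁ cos φ₂ sin²(Δλ/2) = 0.04317;  σ = 2·atan2(√a,√(1−a))
σ = 23.984° → d = Rσ = 6357·0.41861 = 2661 km

2661 km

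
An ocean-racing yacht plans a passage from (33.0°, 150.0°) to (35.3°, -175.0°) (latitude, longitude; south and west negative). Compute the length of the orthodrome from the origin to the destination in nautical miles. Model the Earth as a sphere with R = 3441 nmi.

Haversine: a = sin²(Δφ/2)+cos φ₁ cos φ₂ sin²(Δλ/2) = 0.06230;  σ = 2·atan2(√a,√(1−a))
σ = 28.907° → d = Rσ = 3441·0.50451 = 1736 nmi

1736 nmi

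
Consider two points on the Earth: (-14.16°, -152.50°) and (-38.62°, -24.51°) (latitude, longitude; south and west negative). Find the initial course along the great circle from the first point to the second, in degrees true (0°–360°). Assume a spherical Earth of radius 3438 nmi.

139.6°

θ = atan2( sin Δλ·cos φ₂ ,  cos φ₁ sin φ₂ − sin φ₁ cos φ₂ cos Δλ )
  = atan2(+0.6158, -0.7228) = 139.57°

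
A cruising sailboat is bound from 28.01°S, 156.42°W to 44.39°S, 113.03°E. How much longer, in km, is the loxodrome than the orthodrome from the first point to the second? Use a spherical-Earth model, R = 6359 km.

Great circle: cos σ = sin φ₁ sin φ₂ + cos φ₁ cos φ₂ cos Δλ,  σ = 1.2425 rad → d_gc = 7900.8 km
Rhumb line: Δψ = -0.3568, q = Δφ/Δψ = 0.8012, d_rh = R√(Δφ²+q²Δλ²) = 8254.8 km
Excess = 8254.8 − 7900.8 = 354.0 ≈ 354 km

354 km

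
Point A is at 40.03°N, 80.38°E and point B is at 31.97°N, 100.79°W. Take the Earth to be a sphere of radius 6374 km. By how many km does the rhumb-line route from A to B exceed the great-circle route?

4079 km

Great circle: cos σ = sin φ₁ sin φ₂ + cos φ₁ cos φ₂ cos Δλ,  σ = 1.8848 rad → d_gc = 12013.8 km
Rhumb line: Δψ = -0.1742, q = Δφ/Δψ = 0.8076, d_rh = R√(Δφ²+q²Δλ²) = 16092.5 km
Excess = 16092.5 − 12013.8 = 4078.7 ≈ 4079 km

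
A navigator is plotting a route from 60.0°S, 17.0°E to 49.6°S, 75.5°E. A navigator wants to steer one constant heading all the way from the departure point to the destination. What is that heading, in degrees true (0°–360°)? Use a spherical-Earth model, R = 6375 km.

Δψ = ln[tan(π/4+φ₂/2)/tan(π/4+φ₁/2)] = +0.3171
Δλ = +1.0210 rad (taken the short way round)
course = atan2(Δλ, Δψ) = 72.75°

72.7°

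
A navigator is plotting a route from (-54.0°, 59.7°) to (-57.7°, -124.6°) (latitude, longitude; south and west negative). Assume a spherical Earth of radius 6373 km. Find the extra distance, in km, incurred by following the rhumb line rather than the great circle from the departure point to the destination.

Great circle: cos σ = sin φ₁ sin φ₂ + cos φ₁ cos φ₂ cos Δλ,  σ = 1.1911 rad → d_gc = 7590.9 km
Rhumb line: Δψ = -0.1151, q = Δφ/Δψ = 0.5608, d_rh = R√(Δφ²+q²Δλ²) = 10968.3 km
Excess = 10968.3 − 7590.9 = 3377.4 ≈ 3377 km

3377 km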